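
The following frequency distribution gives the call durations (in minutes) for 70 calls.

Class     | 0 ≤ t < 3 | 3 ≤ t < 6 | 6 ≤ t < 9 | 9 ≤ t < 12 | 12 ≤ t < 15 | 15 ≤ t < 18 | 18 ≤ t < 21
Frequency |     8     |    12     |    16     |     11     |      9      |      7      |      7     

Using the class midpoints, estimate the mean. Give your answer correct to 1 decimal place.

9.6

Midpoints: 1.5, 4.5, 7.5, 10.5, 13.5, 16.5, 19.5
Σfm = 8×1.5 + 12×4.5 + 16×7.5 + 11×10.5 + 9×13.5 + 7×16.5 + 7×19.5 = 675
n = Σf = 70
Mean = 675 / 70 = 9.6429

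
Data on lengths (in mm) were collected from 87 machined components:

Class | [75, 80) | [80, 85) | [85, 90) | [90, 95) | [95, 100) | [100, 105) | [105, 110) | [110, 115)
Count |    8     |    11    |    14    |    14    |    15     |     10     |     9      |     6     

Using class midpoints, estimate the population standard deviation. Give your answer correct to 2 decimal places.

Midpoints: 77.5, 82.5, 87.5, 92.5, 97.5, 102.5, 107.5, 112.5
n = 87, Σfm = 8177.5, mean = 93.9943
Σfm² = 777493.75
Σf(m − x̄)² = Σfm² − (Σfm)²/n = 777493.75 − 8177.5²/87 = 8855.7471
Population variance = 8855.7471 / 87 = 101.7902
Standard deviation = √101.7902 = 10.0891

10.09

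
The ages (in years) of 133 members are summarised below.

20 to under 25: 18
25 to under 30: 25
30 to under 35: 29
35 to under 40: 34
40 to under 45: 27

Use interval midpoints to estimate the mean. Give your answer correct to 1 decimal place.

Midpoints: 22.5, 27.5, 32.5, 37.5, 42.5
Σfm = 18×22.5 + 25×27.5 + 29×32.5 + 34×37.5 + 27×42.5 = 4457.5
n = Σf = 133
Mean = 4457.5 / 133 = 33.5150

33.5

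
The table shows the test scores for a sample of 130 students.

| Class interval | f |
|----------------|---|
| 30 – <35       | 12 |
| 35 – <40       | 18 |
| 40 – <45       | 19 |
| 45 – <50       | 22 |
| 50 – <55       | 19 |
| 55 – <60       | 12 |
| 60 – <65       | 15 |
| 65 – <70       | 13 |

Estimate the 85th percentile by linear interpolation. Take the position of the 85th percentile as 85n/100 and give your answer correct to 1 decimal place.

62.8

Cumulative frequencies: 12, 30, 49, 71, 90, 102, 117, 130
n = 130; position = 85n/100 = 110.5.
This falls in the class 60 – <65: L = 60, F = 102, f = 15, h = 5.
85th percentile ≈ 60 + ((110.5 − 102) / 15) × 5 = 62.8333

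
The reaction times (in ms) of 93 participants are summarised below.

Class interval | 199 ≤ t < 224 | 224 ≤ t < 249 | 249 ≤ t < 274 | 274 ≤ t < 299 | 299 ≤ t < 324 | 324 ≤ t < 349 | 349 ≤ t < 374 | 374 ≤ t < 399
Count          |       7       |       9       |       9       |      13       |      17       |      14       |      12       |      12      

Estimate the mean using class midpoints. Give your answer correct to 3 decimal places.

Midpoints: 211.5, 236.5, 261.5, 286.5, 311.5, 336.5, 361.5, 386.5
Σfm = 7×211.5 + 9×236.5 + 9×261.5 + 13×286.5 + 17×311.5 + 14×336.5 + 12×361.5 + 12×386.5 = 28669.5
n = Σf = 93
Mean = 28669.5 / 93 = 308.2742

308.274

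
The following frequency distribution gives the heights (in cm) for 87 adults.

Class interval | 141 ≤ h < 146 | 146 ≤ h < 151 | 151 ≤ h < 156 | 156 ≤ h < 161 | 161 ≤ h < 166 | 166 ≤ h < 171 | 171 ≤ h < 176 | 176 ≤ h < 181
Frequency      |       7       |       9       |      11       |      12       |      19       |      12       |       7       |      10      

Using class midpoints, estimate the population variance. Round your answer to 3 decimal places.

Midpoints: 143.5, 148.5, 153.5, 158.5, 163.5, 168.5, 173.5, 178.5
n = 87, Σfm = 14059.5, mean = 161.6034
Σfm² = 2281225.75
Σf(m − x̄)² = Σfm² − (Σfm)²/n = 2281225.75 − 14059.5²/87 = 9162.0690
Population variance = 9162.0690 / 87 = 105.3111

105.311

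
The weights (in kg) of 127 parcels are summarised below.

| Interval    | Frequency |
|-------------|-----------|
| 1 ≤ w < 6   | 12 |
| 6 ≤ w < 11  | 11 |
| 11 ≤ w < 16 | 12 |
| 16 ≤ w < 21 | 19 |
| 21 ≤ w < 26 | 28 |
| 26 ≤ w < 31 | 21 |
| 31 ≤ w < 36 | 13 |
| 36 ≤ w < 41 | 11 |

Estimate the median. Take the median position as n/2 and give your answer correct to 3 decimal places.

Cumulative frequencies: 12, 23, 35, 54, 82, 103, 116, 127
n = 127; position = n/2 = 63.5.
This falls in the class 21 ≤ w < 26: L = 21, F = 54, f = 28, h = 5.
Median ≈ 21 + ((63.5 − 54) / 28) × 5 = 22.6964

22.696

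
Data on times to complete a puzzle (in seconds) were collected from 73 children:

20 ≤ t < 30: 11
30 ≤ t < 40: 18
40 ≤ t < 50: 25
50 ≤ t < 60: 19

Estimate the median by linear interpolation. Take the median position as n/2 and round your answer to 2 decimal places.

Cumulative frequencies: 11, 29, 54, 73
n = 73; position = n/2 = 36.5.
This falls in the class 40 ≤ t < 50: L = 40, F = 29, f = 25, h = 10.
Median ≈ 40 + ((36.5 − 29) / 25) × 10 = 43.0000

43.00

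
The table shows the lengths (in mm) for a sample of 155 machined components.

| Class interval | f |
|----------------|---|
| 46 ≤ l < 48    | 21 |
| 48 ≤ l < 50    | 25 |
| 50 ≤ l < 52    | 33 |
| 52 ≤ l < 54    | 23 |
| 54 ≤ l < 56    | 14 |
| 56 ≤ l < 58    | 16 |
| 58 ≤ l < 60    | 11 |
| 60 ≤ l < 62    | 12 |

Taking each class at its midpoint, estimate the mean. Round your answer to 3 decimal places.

52.755

Midpoints: 47, 49, 51, 53, 55, 57, 59, 61
Σfm = 21×47 + 25×49 + 33×51 + 23×53 + 14×55 + 16×57 + 11×59 + 12×61 = 8177
n = Σf = 155
Mean = 8177 / 155 = 52.7548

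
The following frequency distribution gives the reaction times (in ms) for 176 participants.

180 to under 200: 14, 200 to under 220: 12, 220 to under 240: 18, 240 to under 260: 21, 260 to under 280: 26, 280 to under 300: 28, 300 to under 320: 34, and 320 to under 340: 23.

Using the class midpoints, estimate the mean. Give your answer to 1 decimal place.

271.8

Midpoints: 190, 210, 230, 250, 270, 290, 310, 330
Σfm = 14×190 + 12×210 + 18×230 + 21×250 + 26×270 + 28×290 + 34×310 + 23×330 = 47840
n = Σf = 176
Mean = 47840 / 176 = 271.8182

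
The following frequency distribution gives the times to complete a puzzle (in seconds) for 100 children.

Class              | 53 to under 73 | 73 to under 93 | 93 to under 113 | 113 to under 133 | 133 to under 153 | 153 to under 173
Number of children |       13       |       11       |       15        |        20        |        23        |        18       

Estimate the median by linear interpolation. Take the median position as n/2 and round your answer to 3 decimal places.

Cumulative frequencies: 13, 24, 39, 59, 82, 100
n = 100; position = n/2 = 50.
This falls in the class 113 to under 133: L = 113, F = 39, f = 20, h = 20.
Median ≈ 113 + ((50 − 39) / 20) × 20 = 124.0000

124.000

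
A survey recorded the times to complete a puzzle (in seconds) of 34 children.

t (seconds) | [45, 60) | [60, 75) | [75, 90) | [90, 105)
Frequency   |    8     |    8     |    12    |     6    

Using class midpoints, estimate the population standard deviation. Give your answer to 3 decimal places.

15.535

Midpoints: 52.5, 67.5, 82.5, 97.5
n = 34, Σfm = 2535, mean = 74.5588
Σfm² = 197212.5
Σf(m − x̄)² = Σfm² − (Σfm)²/n = 197212.5 − 2535²/34 = 8205.8824
Population variance = 8205.8824 / 34 = 241.3495
Standard deviation = √241.3495 = 15.5354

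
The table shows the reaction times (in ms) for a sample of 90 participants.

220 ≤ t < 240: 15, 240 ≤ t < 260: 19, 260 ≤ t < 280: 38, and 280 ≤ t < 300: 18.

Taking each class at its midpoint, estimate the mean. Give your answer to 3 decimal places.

Midpoints: 230, 250, 270, 290
Σfm = 15×230 + 19×250 + 38×270 + 18×290 = 23680
n = Σf = 90
Mean = 23680 / 90 = 263.1111

263.111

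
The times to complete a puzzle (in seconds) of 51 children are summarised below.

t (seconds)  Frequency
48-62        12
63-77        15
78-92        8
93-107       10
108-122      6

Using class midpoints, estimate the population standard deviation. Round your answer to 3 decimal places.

Midpoints: 55, 70, 85, 100, 115
n = 51, Σfm = 4080, mean = 80.0000
Σfm² = 346950
Σf(m − x̄)² = Σfm² − (Σfm)²/n = 346950 − 4080²/51 = 20550.0000
Population variance = 20550.0000 / 51 = 402.9412
Standard deviation = √402.9412 = 20.0734

20.073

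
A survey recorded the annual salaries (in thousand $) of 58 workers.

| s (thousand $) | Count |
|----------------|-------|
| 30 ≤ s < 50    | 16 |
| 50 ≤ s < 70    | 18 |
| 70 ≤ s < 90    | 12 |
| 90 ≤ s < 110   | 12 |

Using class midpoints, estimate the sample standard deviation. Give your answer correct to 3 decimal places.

Midpoints: 40, 60, 80, 100
n = 58, Σfm = 3880, mean = 66.8966
Σfm² = 287200
Σf(m − x̄)² = Σfm² − (Σfm)²/n = 287200 − 3880²/58 = 27641.3793
Sample variance = 27641.3793 / 57 = 484.9365
Standard deviation = √484.9365 = 22.0213

22.021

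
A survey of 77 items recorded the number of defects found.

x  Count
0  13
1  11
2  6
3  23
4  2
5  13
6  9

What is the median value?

3

Cumulative frequencies: 13, 24, 30, 53, 55, 68, 77
n = 77, so the median is the value in position (n+1)/2 = 39.
Position 39 falls at value 3.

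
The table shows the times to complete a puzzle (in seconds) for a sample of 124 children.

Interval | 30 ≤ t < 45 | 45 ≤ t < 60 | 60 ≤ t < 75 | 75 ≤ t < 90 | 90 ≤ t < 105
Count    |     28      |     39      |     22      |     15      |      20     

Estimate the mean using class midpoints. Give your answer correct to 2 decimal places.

Midpoints: 37.5, 52.5, 67.5, 82.5, 97.5
Σfm = 28×37.5 + 39×52.5 + 22×67.5 + 15×82.5 + 20×97.5 = 7770
n = Σf = 124
Mean = 7770 / 124 = 62.6613

62.66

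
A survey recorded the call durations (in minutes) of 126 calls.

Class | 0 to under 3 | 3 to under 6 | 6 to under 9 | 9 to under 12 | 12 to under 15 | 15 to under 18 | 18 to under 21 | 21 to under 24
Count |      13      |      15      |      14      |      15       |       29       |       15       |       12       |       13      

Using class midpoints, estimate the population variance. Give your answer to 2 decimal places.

Midpoints: 1.5, 4.5, 7.5, 10.5, 13.5, 16.5, 19.5, 22.5
n = 126, Σfm = 1515, mean = 12.0238
Σfm² = 23287.5
Σf(m − x̄)² = Σfm² − (Σfm)²/n = 23287.5 − 1515²/126 = 5071.4286
Population variance = 5071.4286 / 126 = 40.2494

40.25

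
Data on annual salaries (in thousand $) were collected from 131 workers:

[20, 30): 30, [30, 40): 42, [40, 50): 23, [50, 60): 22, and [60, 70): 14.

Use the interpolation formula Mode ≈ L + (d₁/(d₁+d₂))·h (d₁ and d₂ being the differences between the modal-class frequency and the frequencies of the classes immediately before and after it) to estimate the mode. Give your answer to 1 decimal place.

Modal class: [30, 40) (highest frequency 42).
d₁ = 42 − 30 = 12, d₂ = 42 − 23 = 19
Mode ≈ 30 + (12/(12+19)) × 10 = 30 + 3.8710 = 33.8710

33.9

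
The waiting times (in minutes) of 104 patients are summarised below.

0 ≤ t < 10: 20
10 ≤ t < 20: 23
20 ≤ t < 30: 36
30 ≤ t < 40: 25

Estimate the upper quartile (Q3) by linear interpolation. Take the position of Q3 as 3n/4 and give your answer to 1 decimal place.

29.7

Cumulative frequencies: 20, 43, 79, 104
n = 104; position = 3n/4 = 78.
This falls in the class 20 ≤ t < 30: L = 20, F = 43, f = 36, h = 10.
Upper quartile ≈ 20 + ((78 − 43) / 36) × 10 = 29.7222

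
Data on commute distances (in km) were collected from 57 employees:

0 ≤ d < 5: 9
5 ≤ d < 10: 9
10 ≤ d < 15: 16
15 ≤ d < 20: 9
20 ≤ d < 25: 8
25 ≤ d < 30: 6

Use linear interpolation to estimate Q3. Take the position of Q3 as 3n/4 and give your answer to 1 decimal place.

Cumulative frequencies: 9, 18, 34, 43, 51, 57
n = 57; position = 3n/4 = 42.75.
This falls in the class 15 ≤ d < 20: L = 15, F = 34, f = 9, h = 5.
Upper quartile ≈ 15 + ((42.75 − 34) / 9) × 5 = 19.8611

19.9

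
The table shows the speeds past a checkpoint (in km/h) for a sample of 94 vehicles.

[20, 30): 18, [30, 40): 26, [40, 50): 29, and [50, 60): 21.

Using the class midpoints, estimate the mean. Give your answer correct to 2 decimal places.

Midpoints: 25, 35, 45, 55
Σfm = 18×25 + 26×35 + 29×45 + 21×55 = 3820
n = Σf = 94
Mean = 3820 / 94 = 40.6383

40.64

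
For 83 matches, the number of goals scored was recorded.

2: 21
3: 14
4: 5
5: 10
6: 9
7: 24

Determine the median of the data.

5

Cumulative frequencies: 21, 35, 40, 50, 59, 83
n = 83, so the median is the value in position (n+1)/2 = 42.
Position 42 falls at value 5.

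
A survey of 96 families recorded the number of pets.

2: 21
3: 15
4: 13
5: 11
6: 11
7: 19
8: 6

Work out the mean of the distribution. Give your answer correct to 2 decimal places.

4.59

Values: 2, 3, 4, 5, 6, 7, 8
Σfx = 21×2 + 15×3 + 13×4 + 11×5 + 11×6 + 19×7 + 6×8 = 441
n = Σf = 96
Mean = 441 / 96 = 4.5938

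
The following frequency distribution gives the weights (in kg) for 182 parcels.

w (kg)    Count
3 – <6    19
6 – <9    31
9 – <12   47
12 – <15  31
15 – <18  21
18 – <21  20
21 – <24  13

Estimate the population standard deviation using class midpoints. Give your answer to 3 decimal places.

Midpoints: 4.5, 7.5, 10.5, 13.5, 16.5, 19.5, 22.5
n = 182, Σfm = 2259, mean = 12.4121
Σfm² = 32863.5
Σf(m − x̄)² = Σfm² − (Σfm)²/n = 32863.5 − 2259²/182 = 4824.5934
Population variance = 4824.5934 / 182 = 26.5088
Standard deviation = √26.5088 = 5.1487

5.149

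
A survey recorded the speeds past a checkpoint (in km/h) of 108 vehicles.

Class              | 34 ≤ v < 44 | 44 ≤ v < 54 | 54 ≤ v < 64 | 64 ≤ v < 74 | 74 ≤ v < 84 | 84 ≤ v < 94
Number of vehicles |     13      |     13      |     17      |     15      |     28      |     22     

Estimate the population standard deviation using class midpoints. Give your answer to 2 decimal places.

Midpoints: 39, 49, 59, 69, 79, 89
n = 108, Σfm = 7352, mean = 68.0741
Σfm² = 530588
Σf(m − x̄)² = Σfm² − (Σfm)²/n = 530588 − 7352²/108 = 30107.4074
Population variance = 30107.4074 / 108 = 278.7723
Standard deviation = √278.7723 = 16.6965

16.70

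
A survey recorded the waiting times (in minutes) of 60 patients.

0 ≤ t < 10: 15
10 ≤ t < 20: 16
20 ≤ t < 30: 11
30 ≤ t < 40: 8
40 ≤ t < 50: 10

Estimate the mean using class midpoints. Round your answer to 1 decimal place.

Midpoints: 5, 15, 25, 35, 45
Σfm = 15×5 + 16×15 + 11×25 + 8×35 + 10×45 = 1320
n = Σf = 60
Mean = 1320 / 60 = 22.0000

22.0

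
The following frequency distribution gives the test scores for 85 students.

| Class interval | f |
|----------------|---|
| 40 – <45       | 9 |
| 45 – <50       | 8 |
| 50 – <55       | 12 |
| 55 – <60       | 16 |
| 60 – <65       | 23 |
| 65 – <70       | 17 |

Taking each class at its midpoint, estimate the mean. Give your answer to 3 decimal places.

Midpoints: 42.5, 47.5, 52.5, 57.5, 62.5, 67.5
Σfm = 9×42.5 + 8×47.5 + 12×52.5 + 16×57.5 + 23×62.5 + 17×67.5 = 4897.5
n = Σf = 85
Mean = 4897.5 / 85 = 57.6176

57.618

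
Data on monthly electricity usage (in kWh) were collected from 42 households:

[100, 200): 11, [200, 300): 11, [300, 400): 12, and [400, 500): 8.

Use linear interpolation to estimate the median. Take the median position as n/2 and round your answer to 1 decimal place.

Cumulative frequencies: 11, 22, 34, 42
n = 42; position = n/2 = 21.
This falls in the class [200, 300): L = 200, F = 11, f = 11, h = 100.
Median ≈ 200 + ((21 − 11) / 11) × 100 = 290.9091

290.9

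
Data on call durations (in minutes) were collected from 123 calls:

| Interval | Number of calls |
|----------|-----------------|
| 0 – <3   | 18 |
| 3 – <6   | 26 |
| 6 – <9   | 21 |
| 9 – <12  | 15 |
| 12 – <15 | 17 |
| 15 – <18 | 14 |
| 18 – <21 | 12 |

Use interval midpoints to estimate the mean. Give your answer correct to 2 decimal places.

9.38

Midpoints: 1.5, 4.5, 7.5, 10.5, 13.5, 16.5, 19.5
Σfm = 18×1.5 + 26×4.5 + 21×7.5 + 15×10.5 + 17×13.5 + 14×16.5 + 12×19.5 = 1153.5
n = Σf = 123
Mean = 1153.5 / 123 = 9.3780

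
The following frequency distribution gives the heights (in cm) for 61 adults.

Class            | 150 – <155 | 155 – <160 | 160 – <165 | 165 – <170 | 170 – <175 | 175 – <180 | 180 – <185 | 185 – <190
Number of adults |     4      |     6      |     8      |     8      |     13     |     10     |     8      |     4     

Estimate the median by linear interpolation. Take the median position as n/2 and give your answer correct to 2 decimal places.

Cumulative frequencies: 4, 10, 18, 26, 39, 49, 57, 61
n = 61; position = n/2 = 30.5.
This falls in the class 170 – <175: L = 170, F = 26, f = 13, h = 5.
Median ≈ 170 + ((30.5 − 26) / 13) × 5 = 171.7308

171.73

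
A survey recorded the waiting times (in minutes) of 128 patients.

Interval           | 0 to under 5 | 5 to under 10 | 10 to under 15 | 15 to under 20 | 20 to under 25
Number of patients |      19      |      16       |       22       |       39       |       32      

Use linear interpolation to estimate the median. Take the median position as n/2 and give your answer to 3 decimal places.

Cumulative frequencies: 19, 35, 57, 96, 128
n = 128; position = n/2 = 64.
This falls in the class 15 to under 20: L = 15, F = 57, f = 39, h = 5.
Median ≈ 15 + ((64 − 57) / 39) × 5 = 15.8974

15.897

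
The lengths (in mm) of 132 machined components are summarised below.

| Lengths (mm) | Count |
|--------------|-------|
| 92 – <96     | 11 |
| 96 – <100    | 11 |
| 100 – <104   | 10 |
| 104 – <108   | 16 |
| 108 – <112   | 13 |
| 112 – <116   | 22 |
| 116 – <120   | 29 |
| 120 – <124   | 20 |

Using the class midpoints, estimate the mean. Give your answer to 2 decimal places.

Midpoints: 94, 98, 102, 106, 110, 114, 118, 122
Σfm = 11×94 + 11×98 + 10×102 + 16×106 + 13×110 + 22×114 + 29×118 + 20×122 = 14628
n = Σf = 132
Mean = 14628 / 132 = 110.8182

110.82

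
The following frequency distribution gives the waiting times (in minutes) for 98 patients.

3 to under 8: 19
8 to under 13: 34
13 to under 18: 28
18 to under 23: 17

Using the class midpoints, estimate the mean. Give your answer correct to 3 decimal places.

12.694

Midpoints: 5.5, 10.5, 15.5, 20.5
Σfm = 19×5.5 + 34×10.5 + 28×15.5 + 17×20.5 = 1244
n = Σf = 98
Mean = 1244 / 98 = 12.6939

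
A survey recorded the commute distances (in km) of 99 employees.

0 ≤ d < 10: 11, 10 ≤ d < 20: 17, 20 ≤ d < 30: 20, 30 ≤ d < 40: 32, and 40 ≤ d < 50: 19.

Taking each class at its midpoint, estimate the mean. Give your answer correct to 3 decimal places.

Midpoints: 5, 15, 25, 35, 45
Σfm = 11×5 + 17×15 + 20×25 + 32×35 + 19×45 = 2785
n = Σf = 99
Mean = 2785 / 99 = 28.1313

28.131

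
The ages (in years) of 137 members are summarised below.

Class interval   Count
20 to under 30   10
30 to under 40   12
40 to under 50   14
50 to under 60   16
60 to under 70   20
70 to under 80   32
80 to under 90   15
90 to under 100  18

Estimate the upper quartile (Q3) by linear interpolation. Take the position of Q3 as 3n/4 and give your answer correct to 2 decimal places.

Cumulative frequencies: 10, 22, 36, 52, 72, 104, 119, 137
n = 137; position = 3n/4 = 102.75.
This falls in the class 70 to under 80: L = 70, F = 72, f = 32, h = 10.
Upper quartile ≈ 70 + ((102.75 − 72) / 32) × 10 = 79.6094

79.61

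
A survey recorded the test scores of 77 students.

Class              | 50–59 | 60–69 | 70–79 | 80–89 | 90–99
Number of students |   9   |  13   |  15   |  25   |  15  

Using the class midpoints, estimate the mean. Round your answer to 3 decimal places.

77.617

Midpoints: 54.5, 64.5, 74.5, 84.5, 94.5
Σfm = 9×54.5 + 13×64.5 + 15×74.5 + 25×84.5 + 15×94.5 = 5976.5
n = Σf = 77
Mean = 5976.5 / 77 = 77.6169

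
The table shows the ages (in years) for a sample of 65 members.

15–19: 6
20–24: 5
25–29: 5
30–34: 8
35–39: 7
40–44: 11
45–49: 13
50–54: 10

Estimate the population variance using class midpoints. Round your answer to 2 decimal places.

Midpoints: 17, 22, 27, 32, 37, 42, 47, 52
n = 65, Σfm = 2455, mean = 37.7692
Σfm² = 100735
Σf(m − x̄)² = Σfm² − (Σfm)²/n = 100735 − 2455²/65 = 8011.5385
Population variance = 8011.5385 / 65 = 123.2544

123.25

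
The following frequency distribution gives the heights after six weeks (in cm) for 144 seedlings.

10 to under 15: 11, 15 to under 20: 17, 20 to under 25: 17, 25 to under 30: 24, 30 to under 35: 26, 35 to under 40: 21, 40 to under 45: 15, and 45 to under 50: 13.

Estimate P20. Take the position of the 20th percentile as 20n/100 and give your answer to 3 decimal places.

20.235

Cumulative frequencies: 11, 28, 45, 69, 95, 116, 131, 144
n = 144; position = 20n/100 = 28.8.
This falls in the class 20 to under 25: L = 20, F = 28, f = 17, h = 5.
20th percentile ≈ 20 + ((28.8 − 28) / 17) × 5 = 20.2353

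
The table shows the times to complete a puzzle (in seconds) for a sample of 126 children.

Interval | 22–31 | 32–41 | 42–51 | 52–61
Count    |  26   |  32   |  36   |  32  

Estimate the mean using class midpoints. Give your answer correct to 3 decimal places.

42.373

Midpoints: 26.5, 36.5, 46.5, 56.5
Σfm = 26×26.5 + 32×36.5 + 36×46.5 + 32×56.5 = 5339
n = Σf = 126
Mean = 5339 / 126 = 42.3730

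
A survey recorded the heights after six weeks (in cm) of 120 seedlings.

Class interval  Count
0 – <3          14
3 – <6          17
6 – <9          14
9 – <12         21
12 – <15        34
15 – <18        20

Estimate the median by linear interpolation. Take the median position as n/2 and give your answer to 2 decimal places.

11.14

Cumulative frequencies: 14, 31, 45, 66, 100, 120
n = 120; position = n/2 = 60.
This falls in the class 9 – <12: L = 9, F = 45, f = 21, h = 3.
Median ≈ 9 + ((60 − 45) / 21) × 3 = 11.1429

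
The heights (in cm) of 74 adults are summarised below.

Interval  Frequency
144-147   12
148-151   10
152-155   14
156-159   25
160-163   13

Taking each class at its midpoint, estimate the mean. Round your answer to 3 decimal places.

Midpoints: 145.5, 149.5, 153.5, 157.5, 161.5
Σfm = 12×145.5 + 10×149.5 + 14×153.5 + 25×157.5 + 13×161.5 = 11427
n = Σf = 74
Mean = 11427 / 74 = 154.4189

154.419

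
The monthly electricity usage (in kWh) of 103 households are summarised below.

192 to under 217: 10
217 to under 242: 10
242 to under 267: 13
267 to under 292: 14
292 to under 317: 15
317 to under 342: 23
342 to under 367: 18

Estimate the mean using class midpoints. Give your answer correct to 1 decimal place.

Midpoints: 204.5, 229.5, 254.5, 279.5, 304.5, 329.5, 354.5
Σfm = 10×204.5 + 10×229.5 + 13×254.5 + 14×279.5 + 15×304.5 + 23×329.5 + 18×354.5 = 30088.5
n = Σf = 103
Mean = 30088.5 / 103 = 292.1214

292.1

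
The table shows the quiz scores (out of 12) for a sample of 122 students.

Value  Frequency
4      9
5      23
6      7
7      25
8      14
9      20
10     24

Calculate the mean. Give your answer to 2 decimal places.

7.38

Values: 4, 5, 6, 7, 8, 9, 10
Σfx = 9×4 + 23×5 + 7×6 + 25×7 + 14×8 + 20×9 + 24×10 = 900
n = Σf = 122
Mean = 900 / 122 = 7.3770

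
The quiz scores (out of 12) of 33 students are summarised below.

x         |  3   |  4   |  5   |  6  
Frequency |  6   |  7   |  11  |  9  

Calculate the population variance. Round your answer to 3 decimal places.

Values: 3, 4, 5, 6
n = 33, Σfx = 155, mean = 4.6970
Σfx² = 765
Σf(x − x̄)² = Σfx² − (Σfx)²/n = 765 − 155²/33 = 36.9697
Population variance = 36.9697 / 33 = 1.1203

1.120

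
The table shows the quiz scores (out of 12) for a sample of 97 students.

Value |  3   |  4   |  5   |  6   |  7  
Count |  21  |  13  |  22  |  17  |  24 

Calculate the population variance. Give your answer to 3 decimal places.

Values: 3, 4, 5, 6, 7
n = 97, Σfx = 495, mean = 5.1031
Σfx² = 2735
Σf(x − x̄)² = Σfx² − (Σfx)²/n = 2735 − 495²/97 = 208.9691
Population variance = 208.9691 / 97 = 2.1543

2.154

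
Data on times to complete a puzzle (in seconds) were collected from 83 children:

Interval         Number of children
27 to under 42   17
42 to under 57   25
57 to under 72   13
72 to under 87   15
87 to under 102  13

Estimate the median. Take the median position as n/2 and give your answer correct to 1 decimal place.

56.7

Cumulative frequencies: 17, 42, 55, 70, 83
n = 83; position = n/2 = 41.5.
This falls in the class 42 to under 57: L = 42, F = 17, f = 25, h = 15.
Median ≈ 42 + ((41.5 − 17) / 25) × 15 = 56.7000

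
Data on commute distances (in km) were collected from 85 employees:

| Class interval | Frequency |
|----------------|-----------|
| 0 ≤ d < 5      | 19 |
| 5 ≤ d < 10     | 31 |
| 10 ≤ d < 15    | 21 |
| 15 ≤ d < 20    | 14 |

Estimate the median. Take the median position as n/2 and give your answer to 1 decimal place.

8.8

Cumulative frequencies: 19, 50, 71, 85
n = 85; position = n/2 = 42.5.
This falls in the class 5 ≤ d < 10: L = 5, F = 19, f = 31, h = 5.
Median ≈ 5 + ((42.5 − 19) / 31) × 5 = 8.7903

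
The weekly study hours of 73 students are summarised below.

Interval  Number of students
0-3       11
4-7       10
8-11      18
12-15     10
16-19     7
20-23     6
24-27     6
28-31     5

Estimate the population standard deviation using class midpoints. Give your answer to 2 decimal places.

8.37

Midpoints: 1.5, 5.5, 9.5, 13.5, 17.5, 21.5, 25.5, 29.5
n = 73, Σfm = 929.5, mean = 12.7329
Σfm² = 16944.25
Σf(m − x̄)² = Σfm² − (Σfm)²/n = 16944.25 − 929.5²/73 = 5109.0411
Population variance = 5109.0411 / 73 = 69.9869
Standard deviation = √69.9869 = 8.3658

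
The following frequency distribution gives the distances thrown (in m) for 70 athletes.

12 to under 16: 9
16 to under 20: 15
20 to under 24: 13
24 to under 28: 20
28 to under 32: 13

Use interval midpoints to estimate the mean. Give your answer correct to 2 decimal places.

22.74

Midpoints: 14, 18, 22, 26, 30
Σfm = 9×14 + 15×18 + 13×22 + 20×26 + 13×30 = 1592
n = Σf = 70
Mean = 1592 / 70 = 22.7429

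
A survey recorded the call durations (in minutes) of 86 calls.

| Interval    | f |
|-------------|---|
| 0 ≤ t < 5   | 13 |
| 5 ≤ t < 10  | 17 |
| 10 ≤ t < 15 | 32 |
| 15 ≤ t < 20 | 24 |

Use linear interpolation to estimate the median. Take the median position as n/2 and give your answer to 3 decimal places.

Cumulative frequencies: 13, 30, 62, 86
n = 86; position = n/2 = 43.
This falls in the class 10 ≤ t < 15: L = 10, F = 30, f = 32, h = 5.
Median ≈ 10 + ((43 − 30) / 32) × 5 = 12.0312

12.031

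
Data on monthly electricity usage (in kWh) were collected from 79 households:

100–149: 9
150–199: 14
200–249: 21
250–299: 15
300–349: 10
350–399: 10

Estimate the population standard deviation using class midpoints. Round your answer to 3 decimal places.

Midpoints: 124.5, 174.5, 224.5, 274.5, 324.5, 374.5
n = 79, Σfm = 19385.5, mean = 245.3861
Σfm² = 5209969.75
Σf(m − x̄)² = Σfm² − (Σfm)²/n = 5209969.75 − 19385.5²/79 = 453037.9747
Population variance = 453037.9747 / 79 = 5734.6579
Standard deviation = √5734.6579 = 75.7275

75.728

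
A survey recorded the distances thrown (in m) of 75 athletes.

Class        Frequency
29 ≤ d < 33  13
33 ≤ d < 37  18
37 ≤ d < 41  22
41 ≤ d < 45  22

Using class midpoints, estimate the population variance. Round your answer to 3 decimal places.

Midpoints: 31, 35, 39, 43
n = 75, Σfm = 2837, mean = 37.8267
Σfm² = 108683
Σf(m − x̄)² = Σfm² − (Σfm)²/n = 108683 − 2837²/75 = 1368.7467
Population variance = 1368.7467 / 75 = 18.2500

18.250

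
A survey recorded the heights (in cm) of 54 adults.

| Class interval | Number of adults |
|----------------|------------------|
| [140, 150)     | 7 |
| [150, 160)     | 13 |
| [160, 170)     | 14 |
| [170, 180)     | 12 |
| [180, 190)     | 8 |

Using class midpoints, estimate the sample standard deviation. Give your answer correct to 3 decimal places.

12.663

Midpoints: 145, 155, 165, 175, 185
n = 54, Σfm = 8920, mean = 165.1852
Σfm² = 1481950
Σf(m − x̄)² = Σfm² − (Σfm)²/n = 1481950 − 8920²/54 = 8498.1481
Sample variance = 8498.1481 / 53 = 160.3424
Standard deviation = √160.3424 = 12.6626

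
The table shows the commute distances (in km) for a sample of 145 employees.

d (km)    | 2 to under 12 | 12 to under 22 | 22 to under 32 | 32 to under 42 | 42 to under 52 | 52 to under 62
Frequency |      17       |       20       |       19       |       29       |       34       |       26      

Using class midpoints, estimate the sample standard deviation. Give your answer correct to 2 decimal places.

Midpoints: 7, 17, 27, 37, 47, 57
n = 145, Σfm = 5125, mean = 35.3448
Σfm² = 219745
Σf(m − x̄)² = Σfm² − (Σfm)²/n = 219745 − 5125²/145 = 38602.7586
Sample variance = 38602.7586 / 144 = 268.0747
Standard deviation = √268.0747 = 16.3730

16.37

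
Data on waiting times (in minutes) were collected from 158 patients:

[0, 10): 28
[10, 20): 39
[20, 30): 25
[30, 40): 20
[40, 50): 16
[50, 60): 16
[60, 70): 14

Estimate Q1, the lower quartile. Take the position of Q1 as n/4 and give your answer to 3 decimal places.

12.949

Cumulative frequencies: 28, 67, 92, 112, 128, 144, 158
n = 158; position = n/4 = 39.5.
This falls in the class [10, 20): L = 10, F = 28, f = 39, h = 10.
Lower quartile ≈ 10 + ((39.5 − 28) / 39) × 10 = 12.9487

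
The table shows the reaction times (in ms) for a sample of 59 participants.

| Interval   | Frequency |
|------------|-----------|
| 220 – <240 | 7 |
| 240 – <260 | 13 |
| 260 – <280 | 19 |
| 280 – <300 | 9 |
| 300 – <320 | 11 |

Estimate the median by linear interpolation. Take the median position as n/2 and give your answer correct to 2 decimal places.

Cumulative frequencies: 7, 20, 39, 48, 59
n = 59; position = n/2 = 29.5.
This falls in the class 260 – <280: L = 260, F = 20, f = 19, h = 20.
Median ≈ 260 + ((29.5 − 20) / 19) × 20 = 270.0000

270.00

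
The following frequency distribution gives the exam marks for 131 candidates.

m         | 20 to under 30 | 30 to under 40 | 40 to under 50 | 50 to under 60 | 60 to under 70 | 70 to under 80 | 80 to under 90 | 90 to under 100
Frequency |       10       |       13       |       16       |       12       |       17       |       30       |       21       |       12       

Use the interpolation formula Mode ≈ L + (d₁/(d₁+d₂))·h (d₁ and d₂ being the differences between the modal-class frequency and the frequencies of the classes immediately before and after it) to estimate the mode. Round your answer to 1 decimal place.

Modal class: 70 to under 80 (highest frequency 30).
d₁ = 30 − 17 = 13, d₂ = 30 − 21 = 9
Mode ≈ 70 + (13/(13+9)) × 10 = 70 + 5.9091 = 75.9091

75.9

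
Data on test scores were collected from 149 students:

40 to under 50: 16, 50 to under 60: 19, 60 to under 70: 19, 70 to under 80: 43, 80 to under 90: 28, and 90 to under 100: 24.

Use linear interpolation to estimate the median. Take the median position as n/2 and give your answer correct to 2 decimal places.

74.77

Cumulative frequencies: 16, 35, 54, 97, 125, 149
n = 149; position = n/2 = 74.5.
This falls in the class 70 to under 80: L = 70, F = 54, f = 43, h = 10.
Median ≈ 70 + ((74.5 − 54) / 43) × 10 = 74.7674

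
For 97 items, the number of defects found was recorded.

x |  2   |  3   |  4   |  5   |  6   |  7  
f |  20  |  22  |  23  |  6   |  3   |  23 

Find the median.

Cumulative frequencies: 20, 42, 65, 71, 74, 97
n = 97, so the median is the value in position (n+1)/2 = 49.
Position 49 falls at value 4.

4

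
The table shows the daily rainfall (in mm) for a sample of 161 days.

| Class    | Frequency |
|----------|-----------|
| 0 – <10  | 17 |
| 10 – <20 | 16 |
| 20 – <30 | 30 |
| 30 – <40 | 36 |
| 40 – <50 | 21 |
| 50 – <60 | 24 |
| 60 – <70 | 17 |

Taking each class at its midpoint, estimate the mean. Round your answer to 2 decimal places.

35.43

Midpoints: 5, 15, 25, 35, 45, 55, 65
Σfm = 17×5 + 16×15 + 30×25 + 36×35 + 21×45 + 24×55 + 17×65 = 5705
n = Σf = 161
Mean = 5705 / 161 = 35.4348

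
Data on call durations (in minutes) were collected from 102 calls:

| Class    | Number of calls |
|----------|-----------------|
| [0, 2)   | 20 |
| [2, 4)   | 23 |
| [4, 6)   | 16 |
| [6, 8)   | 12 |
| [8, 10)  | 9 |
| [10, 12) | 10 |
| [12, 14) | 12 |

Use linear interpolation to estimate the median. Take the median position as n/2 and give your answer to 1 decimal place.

Cumulative frequencies: 20, 43, 59, 71, 80, 90, 102
n = 102; position = n/2 = 51.
This falls in the class [4, 6): L = 4, F = 43, f = 16, h = 2.
Median ≈ 4 + ((51 − 43) / 16) × 2 = 5.0000

5.0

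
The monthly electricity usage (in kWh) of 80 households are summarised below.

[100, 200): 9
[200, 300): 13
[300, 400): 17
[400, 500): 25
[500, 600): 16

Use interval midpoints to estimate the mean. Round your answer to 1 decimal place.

Midpoints: 150, 250, 350, 450, 550
Σfm = 9×150 + 13×250 + 17×350 + 25×450 + 16×550 = 30600
n = Σf = 80
Mean = 30600 / 80 = 382.5000

382.5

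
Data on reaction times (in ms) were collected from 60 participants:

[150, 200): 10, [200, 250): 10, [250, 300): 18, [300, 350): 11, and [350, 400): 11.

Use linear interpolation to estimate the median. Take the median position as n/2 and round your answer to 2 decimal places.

Cumulative frequencies: 10, 20, 38, 49, 60
n = 60; position = n/2 = 30.
This falls in the class [250, 300): L = 250, F = 20, f = 18, h = 50.
Median ≈ 250 + ((30 − 20) / 18) × 50 = 277.7778

277.78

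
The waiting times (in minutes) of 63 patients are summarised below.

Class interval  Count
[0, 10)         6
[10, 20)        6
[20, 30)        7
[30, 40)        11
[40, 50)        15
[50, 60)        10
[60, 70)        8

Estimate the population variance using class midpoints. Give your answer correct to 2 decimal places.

Midpoints: 5, 15, 25, 35, 45, 55, 65
n = 63, Σfm = 2425, mean = 38.4921
Σfm² = 113775
Σf(m − x̄)² = Σfm² − (Σfm)²/n = 113775 − 2425²/63 = 20431.7460
Population variance = 20431.7460 / 63 = 324.3134

324.31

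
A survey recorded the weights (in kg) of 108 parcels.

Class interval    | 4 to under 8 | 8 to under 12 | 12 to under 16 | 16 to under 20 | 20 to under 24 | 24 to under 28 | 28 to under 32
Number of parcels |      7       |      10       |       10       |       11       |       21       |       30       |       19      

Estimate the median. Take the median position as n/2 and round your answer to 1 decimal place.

23.0

Cumulative frequencies: 7, 17, 27, 38, 59, 89, 108
n = 108; position = n/2 = 54.
This falls in the class 20 to under 24: L = 20, F = 38, f = 21, h = 4.
Median ≈ 20 + ((54 − 38) / 21) × 4 = 23.0476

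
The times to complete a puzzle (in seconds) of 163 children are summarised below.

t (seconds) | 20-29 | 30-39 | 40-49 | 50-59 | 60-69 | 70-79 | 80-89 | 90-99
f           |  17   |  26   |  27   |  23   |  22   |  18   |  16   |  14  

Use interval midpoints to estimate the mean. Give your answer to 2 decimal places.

Midpoints: 24.5, 34.5, 44.5, 54.5, 64.5, 74.5, 84.5, 94.5
Σfm = 17×24.5 + 26×34.5 + 27×44.5 + 23×54.5 + 22×64.5 + 18×74.5 + 16×84.5 + 14×94.5 = 9203.5
n = Σf = 163
Mean = 9203.5 / 163 = 56.4632

56.46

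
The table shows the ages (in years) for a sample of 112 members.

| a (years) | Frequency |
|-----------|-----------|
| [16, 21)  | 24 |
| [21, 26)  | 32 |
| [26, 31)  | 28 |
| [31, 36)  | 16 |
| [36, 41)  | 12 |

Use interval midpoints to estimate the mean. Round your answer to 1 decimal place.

26.7

Midpoints: 18.5, 23.5, 28.5, 33.5, 38.5
Σfm = 24×18.5 + 32×23.5 + 28×28.5 + 16×33.5 + 12×38.5 = 2992
n = Σf = 112
Mean = 2992 / 112 = 26.7143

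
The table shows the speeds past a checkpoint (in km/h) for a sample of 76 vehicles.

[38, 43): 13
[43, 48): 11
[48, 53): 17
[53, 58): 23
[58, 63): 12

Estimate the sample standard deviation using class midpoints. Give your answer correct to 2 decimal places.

6.65

Midpoints: 40.5, 45.5, 50.5, 55.5, 60.5
n = 76, Σfm = 3888, mean = 51.1579
Σfm² = 202219
Σf(m − x̄)² = Σfm² − (Σfm)²/n = 202219 − 3888²/76 = 3317.1053
Sample variance = 3317.1053 / 75 = 44.2281
Standard deviation = √44.2281 = 6.6504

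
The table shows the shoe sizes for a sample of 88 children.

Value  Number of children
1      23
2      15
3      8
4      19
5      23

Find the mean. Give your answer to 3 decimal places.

3.045

Values: 1, 2, 3, 4, 5
Σfx = 23×1 + 15×2 + 8×3 + 19×4 + 23×5 = 268
n = Σf = 88
Mean = 268 / 88 = 3.0455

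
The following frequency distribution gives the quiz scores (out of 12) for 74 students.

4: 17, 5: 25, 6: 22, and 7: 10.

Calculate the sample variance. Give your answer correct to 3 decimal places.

Values: 4, 5, 6, 7
n = 74, Σfx = 395, mean = 5.3378
Σfx² = 2179
Σf(x − x̄)² = Σfx² − (Σfx)²/n = 2179 − 395²/74 = 70.5541
Sample variance = 70.5541 / 73 = 0.9665

0.966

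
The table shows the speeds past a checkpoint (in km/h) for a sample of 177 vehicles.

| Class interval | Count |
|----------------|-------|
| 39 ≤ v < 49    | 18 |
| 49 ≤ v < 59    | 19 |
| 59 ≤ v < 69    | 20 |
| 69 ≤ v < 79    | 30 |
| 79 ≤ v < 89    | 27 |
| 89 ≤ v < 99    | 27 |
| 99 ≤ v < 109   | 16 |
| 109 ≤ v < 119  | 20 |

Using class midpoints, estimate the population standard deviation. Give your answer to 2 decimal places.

21.31

Midpoints: 44, 54, 64, 74, 84, 94, 104, 114
n = 177, Σfm = 14068, mean = 79.4802
Σfm² = 1198512
Σf(m − x̄)² = Σfm² − (Σfm)²/n = 1198512 − 14068²/177 = 80384.1808
Population variance = 80384.1808 / 177 = 454.1479
Standard deviation = √454.1479 = 21.3107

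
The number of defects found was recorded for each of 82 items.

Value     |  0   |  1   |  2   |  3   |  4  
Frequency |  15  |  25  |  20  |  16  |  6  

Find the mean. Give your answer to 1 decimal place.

1.7

Values: 0, 1, 2, 3, 4
Σfx = 15×0 + 25×1 + 20×2 + 16×3 + 6×4 = 137
n = Σf = 82
Mean = 137 / 82 = 1.6707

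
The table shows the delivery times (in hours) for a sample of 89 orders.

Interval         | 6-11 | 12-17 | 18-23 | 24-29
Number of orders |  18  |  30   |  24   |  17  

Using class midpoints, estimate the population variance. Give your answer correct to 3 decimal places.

Midpoints: 8.5, 14.5, 20.5, 26.5
n = 89, Σfm = 1530.5, mean = 17.1966
Σfm² = 29632.25
Σf(m − x̄)² = Σfm² − (Σfm)²/n = 29632.25 − 1530.5²/89 = 3312.8090
Population variance = 3312.8090 / 89 = 37.2226

37.223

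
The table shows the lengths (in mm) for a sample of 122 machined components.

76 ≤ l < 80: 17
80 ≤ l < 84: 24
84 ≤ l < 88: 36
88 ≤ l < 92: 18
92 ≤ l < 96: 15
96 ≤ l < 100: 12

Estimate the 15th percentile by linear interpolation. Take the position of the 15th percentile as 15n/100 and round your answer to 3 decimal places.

80.217

Cumulative frequencies: 17, 41, 77, 95, 110, 122
n = 122; position = 15n/100 = 18.3.
This falls in the class 80 ≤ l < 84: L = 80, F = 17, f = 24, h = 4.
15th percentile ≈ 80 + ((18.3 − 17) / 24) × 4 = 80.2167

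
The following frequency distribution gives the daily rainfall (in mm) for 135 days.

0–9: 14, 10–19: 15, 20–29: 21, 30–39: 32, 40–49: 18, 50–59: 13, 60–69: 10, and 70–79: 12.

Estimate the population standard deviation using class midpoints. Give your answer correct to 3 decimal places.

Midpoints: 4.5, 14.5, 24.5, 34.5, 44.5, 54.5, 64.5, 74.5
n = 135, Σfm = 4947.5, mean = 36.6481
Σfm² = 236593.75
Σf(m − x̄)² = Σfm² − (Σfm)²/n = 236593.75 − 4947.5²/135 = 55277.0370
Population variance = 55277.0370 / 135 = 409.4595
Standard deviation = √409.4595 = 20.2351

20.235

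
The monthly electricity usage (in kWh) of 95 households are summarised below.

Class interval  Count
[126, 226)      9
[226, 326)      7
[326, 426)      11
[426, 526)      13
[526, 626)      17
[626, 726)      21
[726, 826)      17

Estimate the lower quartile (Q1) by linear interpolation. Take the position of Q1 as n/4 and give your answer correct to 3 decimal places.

396.455

Cumulative frequencies: 9, 16, 27, 40, 57, 78, 95
n = 95; position = n/4 = 23.75.
This falls in the class [326, 426): L = 326, F = 16, f = 11, h = 100.
Lower quartile ≈ 326 + ((23.75 − 16) / 11) × 100 = 396.4545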